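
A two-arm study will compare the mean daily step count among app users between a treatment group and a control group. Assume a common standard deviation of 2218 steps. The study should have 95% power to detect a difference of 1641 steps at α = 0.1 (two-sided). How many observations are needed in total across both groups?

For two equal groups, n per group = 2·((z_{α/2} + z_β)·σ/δ)².
z_{α/2} = 1.645; z_β = 1.645 (power 95%).
n = 2 × (3.290 × 2218 / 1641)² = 2 × 19.77 = 39.54
Round up: n = 40 per group.
Total across both groups: 2 × 40 = 80.

80 total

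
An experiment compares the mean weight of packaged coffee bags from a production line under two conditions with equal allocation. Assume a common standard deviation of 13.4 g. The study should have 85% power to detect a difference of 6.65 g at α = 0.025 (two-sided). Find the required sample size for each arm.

88 per group

For two equal groups, n per group = 2·((z_{α/2} + z_β)·σ/δ)².
z_{α/2} = 2.241; z_β = 1.036 (power 85%).
n = 2 × (3.277 × 13.4 / 6.65)² = 2 × 43.60 = 87.20
Round up: n = 88 per group.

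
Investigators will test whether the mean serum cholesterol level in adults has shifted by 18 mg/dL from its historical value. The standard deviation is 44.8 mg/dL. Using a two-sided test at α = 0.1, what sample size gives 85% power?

45

For a one-sample z-test, n = ((z_{α/2} + z_β)·σ/δ)².
z_{α/2} = 1.645 (two-sided α = 0.1); z_β = 1.036 (power 85% → β = 0.15).
n = (2.681 × 44.8 / 18)² = 44.53
Round up: n = 45.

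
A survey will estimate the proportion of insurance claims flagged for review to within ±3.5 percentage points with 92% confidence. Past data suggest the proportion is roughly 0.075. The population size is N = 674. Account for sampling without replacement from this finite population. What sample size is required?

n = 139

For a proportion with margin E = 0.035 at 92% confidence, z = 1.751.
n = p̂(1−p̂)(z/E)² = 0.075 × 0.925 × (1.751/0.035)² = 173.64 — call this n₀.
Finite-population correction with N = 674: n = n₀ / (1 + (n₀−1)/N) = 173.64 / 1.256 = 138.25
Round up: n = 139.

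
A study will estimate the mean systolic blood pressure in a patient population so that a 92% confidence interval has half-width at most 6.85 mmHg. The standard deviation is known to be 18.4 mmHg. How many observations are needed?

For a mean, the margin of error is E = z·σ/√n, so n = (zσ/E)².
At 92% confidence, z = 1.751.
n = (1.751 × 18.4 / 6.85)² = 22.12
Round up: n = 23.

23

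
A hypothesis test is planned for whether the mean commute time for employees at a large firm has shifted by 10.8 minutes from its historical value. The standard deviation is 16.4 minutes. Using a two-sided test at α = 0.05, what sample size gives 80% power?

For a one-sample z-test, n = ((z_{α/2} + z_β)·σ/δ)².
z_{α/2} = 1.960 (two-sided α = 0.05); z_β = 0.842 (power 80% → β = 0.2).
n = (2.802 × 16.4 / 10.8)² = 18.10
Round up: n = 19.

n = 19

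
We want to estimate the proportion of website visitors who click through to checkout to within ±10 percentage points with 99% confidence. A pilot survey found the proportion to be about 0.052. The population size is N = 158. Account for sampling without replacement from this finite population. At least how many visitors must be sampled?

28

For a proportion with margin E = 0.1 at 99% confidence, z = 2.576.
n = p̂(1−p̂)(z/E)² = 0.052 × 0.948 × (2.576/0.1)² = 32.71 — call this n₀.
Finite-population correction with N = 158: n = n₀ / (1 + (n₀−1)/N) = 32.71 / 1.201 = 27.24
Round up: n = 28.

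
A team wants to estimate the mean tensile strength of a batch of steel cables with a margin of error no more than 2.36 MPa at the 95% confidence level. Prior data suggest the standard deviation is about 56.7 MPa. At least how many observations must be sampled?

2218

For a mean, the margin of error is E = z·σ/√n, so n = (zσ/E)².
At 95% confidence, z = 1.960.
n = (1.960 × 56.7 / 2.36)² = 2217.45
Round up: n = 2218.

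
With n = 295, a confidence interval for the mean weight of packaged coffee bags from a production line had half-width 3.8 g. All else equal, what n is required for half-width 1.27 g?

2642

Margin of error scales as 1/√n, so n₂ = n₁·(E₁/E₂)².
n₂ = 295 × (3.8/1.27)² = 295 × 8.953 = 2641.13
Round up: n₂ = 2642.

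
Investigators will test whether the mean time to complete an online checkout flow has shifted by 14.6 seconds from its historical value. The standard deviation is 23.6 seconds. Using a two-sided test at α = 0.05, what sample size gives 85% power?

For a one-sample z-test, n = ((z_{α/2} + z_β)·σ/δ)².
z_{α/2} = 1.960 (two-sided α = 0.05); z_β = 1.036 (power 85% → β = 0.15).
n = (2.996 × 23.6 / 14.6)² = 23.45
Round up: n = 24.

24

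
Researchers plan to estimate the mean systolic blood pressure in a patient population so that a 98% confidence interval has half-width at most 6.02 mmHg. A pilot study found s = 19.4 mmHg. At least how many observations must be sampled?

For a mean, the margin of error is E = z·σ/√n, so n = (zσ/E)².
At 98% confidence, z = 2.326.
n = (2.326 × 19.4 / 6.02)² = 56.19
Round up: n = 57.

57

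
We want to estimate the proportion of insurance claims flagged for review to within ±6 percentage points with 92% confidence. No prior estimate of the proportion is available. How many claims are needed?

213

For a proportion with margin E = 0.06 at 92% confidence, z = 1.751.
With no prior estimate, use p = 0.5, which maximizes p(1−p) at 0.25.
n = 0.25 × (z/E)² = 0.25 × (1.751/0.06)² = 212.92
Round up: n = 213.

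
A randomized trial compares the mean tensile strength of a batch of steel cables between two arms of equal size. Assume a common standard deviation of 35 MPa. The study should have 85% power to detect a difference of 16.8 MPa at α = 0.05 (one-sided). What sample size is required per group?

63 per group

For two equal groups, n per group = 2·((z_α + z_β)·σ/δ)².
z_α = 1.645; z_β = 1.036 (power 85%).
n = 2 × (2.681 × 35 / 16.8)² = 2 × 31.20 = 62.40
Round up: n = 63 per group.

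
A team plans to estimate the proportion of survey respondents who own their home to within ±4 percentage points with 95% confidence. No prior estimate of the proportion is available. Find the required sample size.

n = 601

For a proportion with margin E = 0.04 at 95% confidence, z = 1.960.
With no prior estimate, use p = 0.5, which maximizes p(1−p) at 0.25.
n = 0.25 × (z/E)² = 0.25 × (1.960/0.04)² = 600.25
Round up: n = 601.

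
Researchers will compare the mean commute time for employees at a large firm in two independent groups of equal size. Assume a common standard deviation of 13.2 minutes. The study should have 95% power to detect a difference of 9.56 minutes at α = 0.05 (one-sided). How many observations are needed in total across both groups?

84 total

For two equal groups, n per group = 2·((z_α + z_β)·σ/δ)².
z_α = 1.645; z_β = 1.645 (power 95%).
n = 2 × (3.290 × 13.2 / 9.56)² = 2 × 20.64 = 41.28
Round up: n = 42 per group.
Total across both groups: 2 × 42 = 84.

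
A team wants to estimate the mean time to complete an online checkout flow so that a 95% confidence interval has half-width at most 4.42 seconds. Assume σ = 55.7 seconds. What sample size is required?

n = 611

For a mean, the margin of error is E = z·σ/√n, so n = (zσ/E)².
At 95% confidence, z = 1.960.
n = (1.960 × 55.7 / 4.42)² = 610.07
Round up: n = 611.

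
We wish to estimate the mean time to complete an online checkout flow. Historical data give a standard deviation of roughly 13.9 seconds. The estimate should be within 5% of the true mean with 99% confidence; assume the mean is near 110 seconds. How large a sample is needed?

43

For a mean, the margin of error is E = z·σ/√n, so n = (zσ/E)².
At 99% confidence, z = 2.576.
E = 5% of 110 = 5.5 seconds.
n = (2.576 × 13.9 / 5.5)² = 42.38
Round up: n = 43.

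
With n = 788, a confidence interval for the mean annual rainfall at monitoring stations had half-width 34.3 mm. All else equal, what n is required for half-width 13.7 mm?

Margin of error scales as 1/√n, so n₂ = n₁·(E₁/E₂)².
n₂ = 788 × (34.3/13.7)² = 788 × 6.268 = 4939.18
Round up: n₂ = 4940.

n = 4940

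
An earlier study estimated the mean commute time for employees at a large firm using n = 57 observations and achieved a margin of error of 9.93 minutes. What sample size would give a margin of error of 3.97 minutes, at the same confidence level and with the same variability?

n = 357

Margin of error scales as 1/√n, so n₂ = n₁·(E₁/E₂)².
n₂ = 57 × (9.93/3.97)² = 57 × 6.256 = 356.59
Round up: n₂ = 357.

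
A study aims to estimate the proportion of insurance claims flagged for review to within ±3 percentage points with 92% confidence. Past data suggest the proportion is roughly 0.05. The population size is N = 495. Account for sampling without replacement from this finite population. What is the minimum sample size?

123

For a proportion with margin E = 0.03 at 92% confidence, z = 1.751.
n = p̂(1−p̂)(z/E)² = 0.05 × 0.95 × (1.751/0.03)² = 161.82 — call this n₀.
Finite-population correction with N = 495: n = n₀ / (1 + (n₀−1)/N) = 161.82 / 1.325 = 122.13
Round up: n = 123.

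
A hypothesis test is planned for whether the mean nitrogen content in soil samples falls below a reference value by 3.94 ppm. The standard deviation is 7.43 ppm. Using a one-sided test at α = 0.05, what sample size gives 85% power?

26

For a one-sample z-test, n = ((z_α + z_β)·σ/δ)².
z_α = 1.645 (one-sided α = 0.05); z_β = 1.036 (power 85% → β = 0.15).
n = (2.681 × 7.43 / 3.94)² = 25.56
Round up: n = 26.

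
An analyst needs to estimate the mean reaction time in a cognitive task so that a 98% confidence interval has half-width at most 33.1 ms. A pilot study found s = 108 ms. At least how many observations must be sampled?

58

For a mean, the margin of error is E = z·σ/√n, so n = (zσ/E)².
At 98% confidence, z = 2.326.
n = (2.326 × 108 / 33.1)² = 57.60
Round up: n = 58.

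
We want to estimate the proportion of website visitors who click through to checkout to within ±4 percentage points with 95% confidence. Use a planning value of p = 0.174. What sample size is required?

346

For a proportion with margin E = 0.04 at 95% confidence, z = 1.960.
n = p̂(1−p̂)(z/E)² = 0.174 × 0.826 × (1.960/0.04)² = 345.08
Round up: n = 346.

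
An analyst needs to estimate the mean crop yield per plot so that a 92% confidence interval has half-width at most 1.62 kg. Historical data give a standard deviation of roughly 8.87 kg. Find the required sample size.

92

For a mean, the margin of error is E = z·σ/√n, so n = (zσ/E)².
At 92% confidence, z = 1.751.
n = (1.751 × 8.87 / 1.62)² = 91.92
Round up: n = 92.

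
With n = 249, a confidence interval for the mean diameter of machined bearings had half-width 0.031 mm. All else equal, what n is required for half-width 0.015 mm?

Margin of error scales as 1/√n, so n₂ = n₁·(E₁/E₂)².
n₂ = 249 × (0.031/0.015)² = 249 × 4.271 = 1063.48
Round up: n₂ = 1064.

1064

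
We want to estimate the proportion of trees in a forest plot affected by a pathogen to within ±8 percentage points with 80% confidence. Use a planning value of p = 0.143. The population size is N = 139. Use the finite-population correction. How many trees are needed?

For a proportion with margin E = 0.08 at 80% confidence, z = 1.282.
n = p̂(1−p̂)(z/E)² = 0.143 × 0.857 × (1.282/0.08)² = 31.47 — call this n₀.
Finite-population correction with N = 139: n = n₀ / (1 + (n₀−1)/N) = 31.47 / 1.219 = 25.82
Round up: n = 26.

26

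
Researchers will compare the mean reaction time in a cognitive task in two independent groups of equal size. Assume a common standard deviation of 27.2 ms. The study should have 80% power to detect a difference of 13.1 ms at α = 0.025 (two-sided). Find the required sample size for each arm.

For two equal groups, n per group = 2·((z_{α/2} + z_β)·σ/δ)².
z_{α/2} = 2.241; z_β = 0.842 (power 80%).
n = 2 × (3.083 × 27.2 / 13.1)² = 2 × 40.98 = 81.96
Round up: n = 82 per group.

82 per group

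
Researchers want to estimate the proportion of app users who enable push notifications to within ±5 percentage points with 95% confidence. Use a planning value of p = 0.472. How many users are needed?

n = 383

For a proportion with margin E = 0.05 at 95% confidence, z = 1.960.
n = p̂(1−p̂)(z/E)² = 0.472 × 0.528 × (1.960/0.05)² = 382.96
Round up: n = 383.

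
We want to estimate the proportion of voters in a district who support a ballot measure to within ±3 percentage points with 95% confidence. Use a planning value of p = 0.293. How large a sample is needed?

885

For a proportion with margin E = 0.03 at 95% confidence, z = 1.960.
n = p̂(1−p̂)(z/E)² = 0.293 × 0.707 × (1.960/0.03)² = 884.21
Round up: n = 885.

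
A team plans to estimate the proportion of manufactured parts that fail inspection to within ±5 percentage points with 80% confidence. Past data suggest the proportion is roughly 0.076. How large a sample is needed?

For a proportion with margin E = 0.05 at 80% confidence, z = 1.282.
n = p̂(1−p̂)(z/E)² = 0.076 × 0.924 × (1.282/0.05)² = 46.17
Round up: n = 47.

47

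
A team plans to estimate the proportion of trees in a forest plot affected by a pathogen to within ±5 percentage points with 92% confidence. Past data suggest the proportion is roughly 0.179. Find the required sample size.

n = 181

For a proportion with margin E = 0.05 at 92% confidence, z = 1.751.
n = p̂(1−p̂)(z/E)² = 0.179 × 0.821 × (1.751/0.05)² = 180.23
Round up: n = 181.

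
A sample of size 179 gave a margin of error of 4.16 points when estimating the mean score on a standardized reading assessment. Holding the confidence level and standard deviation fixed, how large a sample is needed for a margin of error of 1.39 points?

Margin of error scales as 1/√n, so n₂ = n₁·(E₁/E₂)².
n₂ = 179 × (4.16/1.39)² = 179 × 8.957 = 1603.30
Round up: n₂ = 1604.

1604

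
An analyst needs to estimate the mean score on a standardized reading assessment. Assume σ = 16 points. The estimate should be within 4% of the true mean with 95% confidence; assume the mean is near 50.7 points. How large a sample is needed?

For a mean, the margin of error is E = z·σ/√n, so n = (zσ/E)².
At 95% confidence, z = 1.960.
E = 4% of 50.7 = 2.028 points.
n = (1.960 × 16 / 2.028)² = 239.12
Round up: n = 240.

240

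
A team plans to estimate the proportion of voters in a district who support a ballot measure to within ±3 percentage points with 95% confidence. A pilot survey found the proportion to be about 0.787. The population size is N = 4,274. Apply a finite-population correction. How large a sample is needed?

For a proportion with margin E = 0.03 at 95% confidence, z = 1.960.
n = p̂(1−p̂)(z/E)² = 0.787 × 0.213 × (1.960/0.03)² = 715.52 — call this n₀.
Finite-population correction with N = 4,274: n = n₀ / (1 + (n₀−1)/N) = 715.52 / 1.167 = 613.13
Round up: n = 614.

n = 614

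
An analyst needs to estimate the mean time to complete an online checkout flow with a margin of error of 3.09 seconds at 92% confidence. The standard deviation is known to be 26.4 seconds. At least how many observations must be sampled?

n = 224

For a mean, the margin of error is E = z·σ/√n, so n = (zσ/E)².
At 92% confidence, z = 1.751.
n = (1.751 × 26.4 / 3.09)² = 223.80
Round up: n = 224.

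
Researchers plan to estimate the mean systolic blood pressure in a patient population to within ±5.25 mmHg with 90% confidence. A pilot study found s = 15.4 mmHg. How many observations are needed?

24

For a mean, the margin of error is E = z·σ/√n, so n = (zσ/E)².
At 90% confidence, z = 1.645.
n = (1.645 × 15.4 / 5.25)² = 23.28
Round up: n = 24.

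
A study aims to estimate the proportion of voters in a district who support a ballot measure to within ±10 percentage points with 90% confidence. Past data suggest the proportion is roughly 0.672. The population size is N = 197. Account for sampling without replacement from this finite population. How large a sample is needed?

46

For a proportion with margin E = 0.1 at 90% confidence, z = 1.645.
n = p̂(1−p̂)(z/E)² = 0.672 × 0.328 × (1.645/0.1)² = 59.65 — call this n₀.
Finite-population correction with N = 197: n = n₀ / (1 + (n₀−1)/N) = 59.65 / 1.298 = 45.96
Round up: n = 46.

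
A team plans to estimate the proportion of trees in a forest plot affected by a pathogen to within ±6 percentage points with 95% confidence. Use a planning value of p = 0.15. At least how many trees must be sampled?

For a proportion with margin E = 0.06 at 95% confidence, z = 1.960.
n = p̂(1−p̂)(z/E)² = 0.15 × 0.85 × (1.960/0.06)² = 136.06
Round up: n = 137.

137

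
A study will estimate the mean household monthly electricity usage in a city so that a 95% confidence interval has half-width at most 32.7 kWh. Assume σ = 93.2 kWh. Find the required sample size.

n = 32

For a mean, the margin of error is E = z·σ/√n, so n = (zσ/E)².
At 95% confidence, z = 1.960.
n = (1.960 × 93.2 / 32.7)² = 31.21
Round up: n = 32.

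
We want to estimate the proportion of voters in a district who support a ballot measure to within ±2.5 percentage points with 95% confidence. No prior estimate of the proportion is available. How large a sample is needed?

1537

For a proportion with margin E = 0.025 at 95% confidence, z = 1.960.
With no prior estimate, use p = 0.5, which maximizes p(1−p) at 0.25.
n = 0.25 × (z/E)² = 0.25 × (1.960/0.025)² = 1536.64
Round up: n = 1537.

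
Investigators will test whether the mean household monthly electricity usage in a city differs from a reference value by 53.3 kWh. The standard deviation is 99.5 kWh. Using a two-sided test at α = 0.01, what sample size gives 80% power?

For a one-sample z-test, n = ((z_{α/2} + z_β)·σ/δ)².
z_{α/2} = 2.576 (two-sided α = 0.01); z_β = 0.842 (power 80% → β = 0.2).
n = (3.418 × 99.5 / 53.3)² = 40.71
Round up: n = 41.

n = 41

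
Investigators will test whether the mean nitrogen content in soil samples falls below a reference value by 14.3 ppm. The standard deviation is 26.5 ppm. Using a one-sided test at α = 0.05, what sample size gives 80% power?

22

For a one-sample z-test, n = ((z_α + z_β)·σ/δ)².
z_α = 1.645 (one-sided α = 0.05); z_β = 0.842 (power 80% → β = 0.2).
n = (2.487 × 26.5 / 14.3)² = 21.24
Round up: n = 22.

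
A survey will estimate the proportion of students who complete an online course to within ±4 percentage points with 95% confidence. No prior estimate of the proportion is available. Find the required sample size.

For a proportion with margin E = 0.04 at 95% confidence, z = 1.960.
With no prior estimate, use p = 0.5, which maximizes p(1−p) at 0.25.
n = 0.25 × (z/E)² = 0.25 × (1.960/0.04)² = 600.25
Round up: n = 601.

601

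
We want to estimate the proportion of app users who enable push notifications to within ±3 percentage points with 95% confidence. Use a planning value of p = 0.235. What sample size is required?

768

For a proportion with margin E = 0.03 at 95% confidence, z = 1.960.
n = p̂(1−p̂)(z/E)² = 0.235 × 0.765 × (1.960/0.03)² = 767.36
Round up: n = 768.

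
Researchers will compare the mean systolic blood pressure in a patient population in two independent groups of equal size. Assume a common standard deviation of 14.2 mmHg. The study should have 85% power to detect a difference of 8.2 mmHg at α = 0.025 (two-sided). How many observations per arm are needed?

For two equal groups, n per group = 2·((z_{α/2} + z_β)·σ/δ)².
z_{α/2} = 2.241; z_β = 1.036 (power 85%).
n = 2 × (3.277 × 14.2 / 8.2)² = 2 × 32.20 = 64.40
Round up: n = 65 per group.

65 per group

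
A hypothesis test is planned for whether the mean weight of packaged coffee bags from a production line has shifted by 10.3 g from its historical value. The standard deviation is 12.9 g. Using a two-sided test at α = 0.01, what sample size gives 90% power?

n = 24

For a one-sample z-test, n = ((z_{α/2} + z_β)·σ/δ)².
z_{α/2} = 2.576 (two-sided α = 0.01); z_β = 1.282 (power 90% → β = 0.1).
n = (3.858 × 12.9 / 10.3)² = 23.35
Round up: n = 24.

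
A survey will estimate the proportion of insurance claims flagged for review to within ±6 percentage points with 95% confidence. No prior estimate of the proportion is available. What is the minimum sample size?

For a proportion with margin E = 0.06 at 95% confidence, z = 1.960.
With no prior estimate, use p = 0.5, which maximizes p(1−p) at 0.25.
n = 0.25 × (z/E)² = 0.25 × (1.960/0.06)² = 266.78
Round up: n = 267.

267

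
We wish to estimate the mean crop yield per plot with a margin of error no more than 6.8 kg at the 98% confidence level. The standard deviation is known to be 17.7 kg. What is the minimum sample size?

37

For a mean, the margin of error is E = z·σ/√n, so n = (zσ/E)².
At 98% confidence, z = 2.326.
n = (2.326 × 17.7 / 6.8)² = 36.66
Round up: n = 37.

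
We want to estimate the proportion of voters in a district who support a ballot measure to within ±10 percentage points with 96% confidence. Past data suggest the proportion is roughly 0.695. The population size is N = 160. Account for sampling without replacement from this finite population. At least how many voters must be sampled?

For a proportion with margin E = 0.1 at 96% confidence, z = 2.054.
n = p̂(1−p̂)(z/E)² = 0.695 × 0.305 × (2.054/0.1)² = 89.43 — call this n₀.
Finite-population correction with N = 160: n = n₀ / (1 + (n₀−1)/N) = 89.43 / 1.553 = 57.59
Round up: n = 58.

58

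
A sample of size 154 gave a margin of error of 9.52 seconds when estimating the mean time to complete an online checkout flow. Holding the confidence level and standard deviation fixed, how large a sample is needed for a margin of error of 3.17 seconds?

Margin of error scales as 1/√n, so n₂ = n₁·(E₁/E₂)².
n₂ = 154 × (9.52/3.17)² = 154 × 9.019 = 1388.93
Round up: n₂ = 1389.

1389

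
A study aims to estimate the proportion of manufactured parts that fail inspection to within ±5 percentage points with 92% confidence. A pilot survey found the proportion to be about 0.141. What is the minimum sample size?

149

For a proportion with margin E = 0.05 at 92% confidence, z = 1.751.
n = p̂(1−p̂)(z/E)² = 0.141 × 0.859 × (1.751/0.05)² = 148.54
Round up: n = 149.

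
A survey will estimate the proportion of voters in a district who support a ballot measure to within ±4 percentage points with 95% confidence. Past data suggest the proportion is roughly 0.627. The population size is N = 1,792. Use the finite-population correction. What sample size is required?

428

For a proportion with margin E = 0.04 at 95% confidence, z = 1.960.
n = p̂(1−p̂)(z/E)² = 0.627 × 0.373 × (1.960/0.04)² = 561.52 — call this n₀.
Finite-population correction with N = 1,792: n = n₀ / (1 + (n₀−1)/N) = 561.52 / 1.313 = 427.66
Round up: n = 428.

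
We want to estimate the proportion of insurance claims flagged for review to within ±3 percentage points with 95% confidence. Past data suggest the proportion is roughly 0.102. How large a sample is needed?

391

For a proportion with margin E = 0.03 at 95% confidence, z = 1.960.
n = p̂(1−p̂)(z/E)² = 0.102 × 0.898 × (1.960/0.03)² = 390.97
Round up: n = 391.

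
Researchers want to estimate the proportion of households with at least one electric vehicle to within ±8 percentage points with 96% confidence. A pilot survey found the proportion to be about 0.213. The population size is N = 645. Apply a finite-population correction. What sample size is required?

n = 95

For a proportion with margin E = 0.08 at 96% confidence, z = 2.054.
n = p̂(1−p̂)(z/E)² = 0.213 × 0.787 × (2.054/0.08)² = 110.50 — call this n₀.
Finite-population correction with N = 645: n = n₀ / (1 + (n₀−1)/N) = 110.50 / 1.17 = 94.44
Round up: n = 95.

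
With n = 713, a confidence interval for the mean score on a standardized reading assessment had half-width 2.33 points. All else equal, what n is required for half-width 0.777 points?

Margin of error scales as 1/√n, so n₂ = n₁·(E₁/E₂)².
n₂ = 713 × (2.33/0.777)² = 713 × 8.992 = 6411.30
Round up: n₂ = 6412.

6412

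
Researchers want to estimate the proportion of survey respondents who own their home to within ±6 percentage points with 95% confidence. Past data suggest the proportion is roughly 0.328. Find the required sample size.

n = 236

For a proportion with margin E = 0.06 at 95% confidence, z = 1.960.
n = p̂(1−p̂)(z/E)² = 0.328 × 0.672 × (1.960/0.06)² = 235.21
Round up: n = 236.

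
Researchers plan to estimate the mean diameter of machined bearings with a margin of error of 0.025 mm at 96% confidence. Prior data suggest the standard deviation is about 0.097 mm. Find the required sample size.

64

For a mean, the margin of error is E = z·σ/√n, so n = (zσ/E)².
At 96% confidence, z = 2.054.
n = (2.054 × 0.097 / 0.025)² = 63.51
Round up: n = 64.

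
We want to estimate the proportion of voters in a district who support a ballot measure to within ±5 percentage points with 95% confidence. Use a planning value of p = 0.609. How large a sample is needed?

366

For a proportion with margin E = 0.05 at 95% confidence, z = 1.960.
n = p̂(1−p̂)(z/E)² = 0.609 × 0.391 × (1.960/0.05)² = 365.90
Round up: n = 366.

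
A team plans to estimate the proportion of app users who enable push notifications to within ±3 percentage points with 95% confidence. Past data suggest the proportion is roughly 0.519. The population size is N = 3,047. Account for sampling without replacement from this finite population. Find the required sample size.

790

For a proportion with margin E = 0.03 at 95% confidence, z = 1.960.
n = p̂(1−p̂)(z/E)² = 0.519 × 0.481 × (1.960/0.03)² = 1065.57 — call this n₀.
Finite-population correction with N = 3,047: n = n₀ / (1 + (n₀−1)/N) = 1065.57 / 1.349 = 789.90
Round up: n = 790.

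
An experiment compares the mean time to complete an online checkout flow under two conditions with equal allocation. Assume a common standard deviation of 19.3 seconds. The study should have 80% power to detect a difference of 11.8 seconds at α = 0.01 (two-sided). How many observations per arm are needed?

63 per group

For two equal groups, n per group = 2·((z_{α/2} + z_β)·σ/δ)².
z_{α/2} = 2.576; z_β = 0.842 (power 80%).
n = 2 × (3.418 × 19.3 / 11.8)² = 2 × 31.25 = 62.50
Round up: n = 63 per group.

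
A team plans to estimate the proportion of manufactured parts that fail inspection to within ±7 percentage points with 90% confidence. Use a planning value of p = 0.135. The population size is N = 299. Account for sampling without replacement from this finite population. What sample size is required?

54

For a proportion with margin E = 0.07 at 90% confidence, z = 1.645.
n = p̂(1−p̂)(z/E)² = 0.135 × 0.865 × (1.645/0.07)² = 64.49 — call this n₀.
Finite-population correction with N = 299: n = n₀ / (1 + (n₀−1)/N) = 64.49 / 1.212 = 53.21
Round up: n = 54.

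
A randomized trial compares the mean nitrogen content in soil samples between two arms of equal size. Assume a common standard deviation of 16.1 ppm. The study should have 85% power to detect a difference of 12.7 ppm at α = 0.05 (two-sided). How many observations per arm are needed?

29 per group

For two equal groups, n per group = 2·((z_{α/2} + z_β)·σ/δ)².
z_{α/2} = 1.960; z_β = 1.036 (power 85%).
n = 2 × (2.996 × 16.1 / 12.7)² = 2 × 14.43 = 28.86
Round up: n = 29 per group.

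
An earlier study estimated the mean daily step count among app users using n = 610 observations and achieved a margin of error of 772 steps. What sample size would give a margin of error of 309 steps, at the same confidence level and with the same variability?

Margin of error scales as 1/√n, so n₂ = n₁·(E₁/E₂)².
n₂ = 610 × (772/309)² = 610 × 6.242 = 3807.62
Round up: n₂ = 3808.

n = 3808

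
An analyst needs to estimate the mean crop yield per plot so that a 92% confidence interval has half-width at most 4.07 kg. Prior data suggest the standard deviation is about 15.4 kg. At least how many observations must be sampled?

44

For a mean, the margin of error is E = z·σ/√n, so n = (zσ/E)².
At 92% confidence, z = 1.751.
n = (1.751 × 15.4 / 4.07)² = 43.90
Round up: n = 44.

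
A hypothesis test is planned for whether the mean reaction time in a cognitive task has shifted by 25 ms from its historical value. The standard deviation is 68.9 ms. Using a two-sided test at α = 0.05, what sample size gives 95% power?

For a one-sample z-test, n = ((z_{α/2} + z_β)·σ/δ)².
z_{α/2} = 1.960 (two-sided α = 0.05); z_β = 1.645 (power 95% → β = 0.05).
n = (3.605 × 68.9 / 25)² = 98.71
Round up: n = 99.

99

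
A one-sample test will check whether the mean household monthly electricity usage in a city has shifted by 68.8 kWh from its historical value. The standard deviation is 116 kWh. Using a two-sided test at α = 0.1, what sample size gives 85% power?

For a one-sample z-test, n = ((z_{α/2} + z_β)·σ/δ)².
z_{α/2} = 1.645 (two-sided α = 0.1); z_β = 1.036 (power 85% → β = 0.15).
n = (2.681 × 116 / 68.8)² = 20.43
Round up: n = 21.

21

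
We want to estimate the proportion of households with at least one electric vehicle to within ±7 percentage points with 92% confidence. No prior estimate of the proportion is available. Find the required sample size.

For a proportion with margin E = 0.07 at 92% confidence, z = 1.751.
With no prior estimate, use p = 0.5, which maximizes p(1−p) at 0.25.
n = 0.25 × (z/E)² = 0.25 × (1.751/0.07)² = 156.43
Round up: n = 157.

157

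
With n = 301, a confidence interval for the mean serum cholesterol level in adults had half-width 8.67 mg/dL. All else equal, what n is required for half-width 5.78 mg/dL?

Margin of error scales as 1/√n, so n₂ = n₁·(E₁/E₂)².
n₂ = 301 × (8.67/5.78)² = 301 × 2.25 = 677.25
Round up: n₂ = 678.

n = 678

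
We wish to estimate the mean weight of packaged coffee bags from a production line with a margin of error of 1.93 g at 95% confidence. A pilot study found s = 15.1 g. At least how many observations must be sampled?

n = 236

For a mean, the margin of error is E = z·σ/√n, so n = (zσ/E)².
At 95% confidence, z = 1.960.
n = (1.960 × 15.1 / 1.93)² = 235.15
Round up: n = 236.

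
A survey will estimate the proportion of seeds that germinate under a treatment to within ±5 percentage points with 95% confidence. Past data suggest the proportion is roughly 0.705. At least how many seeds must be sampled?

For a proportion with margin E = 0.05 at 95% confidence, z = 1.960.
n = p̂(1−p̂)(z/E)² = 0.705 × 0.295 × (1.960/0.05)² = 319.58
Round up: n = 320.

320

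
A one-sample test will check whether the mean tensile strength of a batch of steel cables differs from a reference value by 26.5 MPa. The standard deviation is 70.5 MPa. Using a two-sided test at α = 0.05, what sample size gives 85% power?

64

For a one-sample z-test, n = ((z_{α/2} + z_β)·σ/δ)².
z_{α/2} = 1.960 (two-sided α = 0.05); z_β = 1.036 (power 85% → β = 0.15).
n = (2.996 × 70.5 / 26.5)² = 63.53
Round up: n = 64.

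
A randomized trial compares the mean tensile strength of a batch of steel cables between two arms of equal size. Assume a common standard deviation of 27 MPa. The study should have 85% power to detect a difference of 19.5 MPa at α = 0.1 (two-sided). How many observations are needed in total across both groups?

For two equal groups, n per group = 2·((z_{α/2} + z_β)·σ/δ)².
z_{α/2} = 1.645; z_β = 1.036 (power 85%).
n = 2 × (2.681 × 27 / 19.5)² = 2 × 13.78 = 27.56
Round up: n = 28 per group.
Total across both groups: 2 × 28 = 56.

56 total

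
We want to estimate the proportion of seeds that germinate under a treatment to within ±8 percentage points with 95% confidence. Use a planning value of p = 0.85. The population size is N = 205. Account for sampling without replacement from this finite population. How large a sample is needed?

For a proportion with margin E = 0.08 at 95% confidence, z = 1.960.
n = p̂(1−p̂)(z/E)² = 0.85 × 0.15 × (1.960/0.08)² = 76.53 — call this n₀.
Finite-population correction with N = 205: n = n₀ / (1 + (n₀−1)/N) = 76.53 / 1.368 = 55.94
Round up: n = 56.

56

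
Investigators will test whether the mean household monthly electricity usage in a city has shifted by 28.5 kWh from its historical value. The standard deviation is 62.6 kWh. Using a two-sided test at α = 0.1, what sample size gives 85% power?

For a one-sample z-test, n = ((z_{α/2} + z_β)·σ/δ)².
z_{α/2} = 1.645 (two-sided α = 0.1); z_β = 1.036 (power 85% → β = 0.15).
n = (2.681 × 62.6 / 28.5)² = 34.68
Round up: n = 35.

35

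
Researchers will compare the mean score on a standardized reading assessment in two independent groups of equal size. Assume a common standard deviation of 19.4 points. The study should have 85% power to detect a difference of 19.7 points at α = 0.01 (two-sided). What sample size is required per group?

For two equal groups, n per group = 2·((z_{α/2} + z_β)·σ/δ)².
z_{α/2} = 2.576; z_β = 1.036 (power 85%).
n = 2 × (3.612 × 19.4 / 19.7)² = 2 × 12.65 = 25.30
Round up: n = 26 per group.

26 per group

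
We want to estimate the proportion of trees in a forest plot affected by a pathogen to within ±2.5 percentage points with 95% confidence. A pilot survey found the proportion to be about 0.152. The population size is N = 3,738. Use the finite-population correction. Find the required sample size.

n = 654

For a proportion with margin E = 0.025 at 95% confidence, z = 1.960.
n = p̂(1−p̂)(z/E)² = 0.152 × 0.848 × (1.960/0.025)² = 792.27 — call this n₀.
Finite-population correction with N = 3,738: n = n₀ / (1 + (n₀−1)/N) = 792.27 / 1.212 = 653.69
Round up: n = 654.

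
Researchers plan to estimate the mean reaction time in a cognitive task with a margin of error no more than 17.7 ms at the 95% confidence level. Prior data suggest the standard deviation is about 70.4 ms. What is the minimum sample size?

For a mean, the margin of error is E = z·σ/√n, so n = (zσ/E)².
At 95% confidence, z = 1.960.
n = (1.960 × 70.4 / 17.7)² = 60.77
Round up: n = 61.

n = 61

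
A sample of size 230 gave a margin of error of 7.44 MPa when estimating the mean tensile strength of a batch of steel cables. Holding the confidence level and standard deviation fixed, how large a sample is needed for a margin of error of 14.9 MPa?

Margin of error scales as 1/√n, so n₂ = n₁·(E₁/E₂)².
n₂ = 230 × (7.44/14.9)² = 230 × 0.2493 = 57.34
Round up: n₂ = 58.

58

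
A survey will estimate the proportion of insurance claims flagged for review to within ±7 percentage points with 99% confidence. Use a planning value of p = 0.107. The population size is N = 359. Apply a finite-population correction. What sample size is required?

96

For a proportion with margin E = 0.07 at 99% confidence, z = 2.576.
n = p̂(1−p̂)(z/E)² = 0.107 × 0.893 × (2.576/0.07)² = 129.40 — call this n₀.
Finite-population correction with N = 359: n = n₀ / (1 + (n₀−1)/N) = 129.40 / 1.358 = 95.29
Round up: n = 96.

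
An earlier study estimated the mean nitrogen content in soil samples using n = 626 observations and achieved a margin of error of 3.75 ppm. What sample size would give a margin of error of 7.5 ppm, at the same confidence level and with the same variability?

Margin of error scales as 1/√n, so n₂ = n₁·(E₁/E₂)².
n₂ = 626 × (3.75/7.5)² = 626 × 0.25 = 156.50
Round up: n₂ = 157.

157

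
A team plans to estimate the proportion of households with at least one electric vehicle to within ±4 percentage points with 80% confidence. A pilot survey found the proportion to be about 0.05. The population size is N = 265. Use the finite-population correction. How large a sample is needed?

42

For a proportion with margin E = 0.04 at 80% confidence, z = 1.282.
n = p̂(1−p̂)(z/E)² = 0.05 × 0.95 × (1.282/0.04)² = 48.79 — call this n₀.
Finite-population correction with N = 265: n = n₀ / (1 + (n₀−1)/N) = 48.79 / 1.18 = 41.35
Round up: n = 42.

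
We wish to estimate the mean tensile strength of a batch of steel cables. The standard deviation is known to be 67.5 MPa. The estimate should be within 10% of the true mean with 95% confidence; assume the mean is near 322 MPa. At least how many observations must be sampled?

For a mean, the margin of error is E = z·σ/√n, so n = (zσ/E)².
At 95% confidence, z = 1.960.
E = 10% of 322 = 32.2 MPa.
n = (1.960 × 67.5 / 32.2)² = 16.88
Round up: n = 17.

17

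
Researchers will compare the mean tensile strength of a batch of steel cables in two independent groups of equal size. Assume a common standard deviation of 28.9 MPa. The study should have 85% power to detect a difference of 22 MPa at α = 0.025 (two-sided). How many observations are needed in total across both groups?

76 total

For two equal groups, n per group = 2·((z_{α/2} + z_β)·σ/δ)².
z_{α/2} = 2.241; z_β = 1.036 (power 85%).
n = 2 × (3.277 × 28.9 / 22)² = 2 × 18.53 = 37.06
Round up: n = 38 per group.
Total across both groups: 2 × 38 = 76.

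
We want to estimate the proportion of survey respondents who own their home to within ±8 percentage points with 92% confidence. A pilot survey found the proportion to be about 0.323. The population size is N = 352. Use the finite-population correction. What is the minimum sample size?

For a proportion with margin E = 0.08 at 92% confidence, z = 1.751.
n = p̂(1−p̂)(z/E)² = 0.323 × 0.677 × (1.751/0.08)² = 104.76 — call this n₀.
Finite-population correction with N = 352: n = n₀ / (1 + (n₀−1)/N) = 104.76 / 1.295 = 80.90
Round up: n = 81.

81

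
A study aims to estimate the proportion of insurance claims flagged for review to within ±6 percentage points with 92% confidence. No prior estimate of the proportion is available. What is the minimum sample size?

n = 213

For a proportion with margin E = 0.06 at 92% confidence, z = 1.751.
With no prior estimate, use p = 0.5, which maximizes p(1−p) at 0.25.
n = 0.25 × (z/E)² = 0.25 × (1.751/0.06)² = 212.92
Round up: n = 213.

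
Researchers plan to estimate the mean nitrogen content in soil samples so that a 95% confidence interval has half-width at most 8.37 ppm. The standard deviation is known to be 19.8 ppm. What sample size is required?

n = 22

For a mean, the margin of error is E = z·σ/√n, so n = (zσ/E)².
At 95% confidence, z = 1.960.
n = (1.960 × 19.8 / 8.37)² = 21.50
Round up: n = 22.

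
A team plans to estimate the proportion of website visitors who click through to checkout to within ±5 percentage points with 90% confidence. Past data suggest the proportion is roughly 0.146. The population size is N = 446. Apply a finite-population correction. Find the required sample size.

For a proportion with margin E = 0.05 at 90% confidence, z = 1.645.
n = p̂(1−p̂)(z/E)² = 0.146 × 0.854 × (1.645/0.05)² = 134.96 — call this n₀.
Finite-population correction with N = 446: n = n₀ / (1 + (n₀−1)/N) = 134.96 / 1.3 = 103.82
Round up: n = 104.

104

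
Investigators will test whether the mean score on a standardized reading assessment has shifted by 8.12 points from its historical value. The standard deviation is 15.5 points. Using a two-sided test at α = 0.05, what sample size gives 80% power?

29

For a one-sample z-test, n = ((z_{α/2} + z_β)·σ/δ)².
z_{α/2} = 1.960 (two-sided α = 0.05); z_β = 0.842 (power 80% → β = 0.2).
n = (2.802 × 15.5 / 8.12)² = 28.61
Round up: n = 29.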